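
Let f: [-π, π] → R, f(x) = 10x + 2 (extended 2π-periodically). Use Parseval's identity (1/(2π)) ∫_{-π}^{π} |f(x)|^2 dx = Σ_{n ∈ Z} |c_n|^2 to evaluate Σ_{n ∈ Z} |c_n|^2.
Σ |c_n|^2 = 100π^2/3 + 4

Expand and integrate term by term over [-π, π]:
  ∫ (10x)^2 dx = 100·(2π^3/3); ∫ 2·10·(2)·x dx = 0 (odd integrand); ∫ 2^2 dx = 4·2π.
So (1/(2π)) ∫_{-π}^{π} (10x + 2)^2 dx = 100π^2/3 + 4 = 100π^2/3 + 4.
Parseval ⇒ Σ |c_n|^2 = 100π^2/3 + 4.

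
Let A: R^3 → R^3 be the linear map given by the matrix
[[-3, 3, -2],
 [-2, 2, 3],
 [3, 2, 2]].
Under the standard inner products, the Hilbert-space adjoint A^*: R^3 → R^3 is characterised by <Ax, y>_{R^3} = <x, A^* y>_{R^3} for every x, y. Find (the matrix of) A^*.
A^* = A^T =
[[-3, -2, 3],
 [3, 2, 2],
 [-2, 3, 2]]

For real matrices with standard dot products, the defining identity <Ax, y> = <x, A^* y> gives (Ax)^T y = x^T (A^*) y, i.e. x^T A^T y = x^T (A^*) y. Since this holds for all x, y, we must have A^* = A^T. Therefore
A^* =
[[-3, -2, 3],
 [3, 2, 2],
 [-2, 3, 2]].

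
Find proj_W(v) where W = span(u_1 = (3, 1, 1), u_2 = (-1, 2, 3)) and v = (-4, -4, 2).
proj_W(v) = (-13/3, -2/3, -1/3)

Set up U = [u_1 | ... | u_2] ∈ R^(3×2). The projector onto W = col(U) is P = U (U^T U)^(-1) U^T.
Compute U^T U =
  [11, 2]
  [2, 14],
and U^T v = (-14, 2).
Solve U^T U · c = U^T v for the coefficients: c = (-4/3, 1/3). The projection is proj_W(v) = U c.
Check: (v - proj_W(v)) · u_1 = 0  (should be 0).
Check: (v - proj_W(v)) · u_2 = 0  (should be 0).
Result: proj_W(v) = (-13/3, -2/3, -1/3).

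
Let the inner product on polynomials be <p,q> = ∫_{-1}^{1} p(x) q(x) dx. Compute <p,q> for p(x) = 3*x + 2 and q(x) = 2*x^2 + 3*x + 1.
<p,q> = 38/3

Expand the product: p(x)·q(x) = 6*x^3 + 13*x^2 + 9*x + 2.
∫_{-1}^{1} of each monomial x^k gives [2/(k+1) if k even, 0 if k odd]. Integrating term-by-term (or equivalently evaluating the antiderivative F(x) = 3*x^4/2 + 13*x^3/3 + 9*x^2/2 + 2*x at the endpoints):
  F(1) − F(−1) = 37/3 − (-1/3) = 38/3.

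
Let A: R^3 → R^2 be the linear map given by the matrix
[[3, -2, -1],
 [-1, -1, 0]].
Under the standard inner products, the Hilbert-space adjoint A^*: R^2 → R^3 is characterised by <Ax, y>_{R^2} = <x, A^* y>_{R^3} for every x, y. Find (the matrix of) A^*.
A^* = A^T =
[[3, -1],
 [-2, -1],
 [-1, 0]]

For real matrices with standard dot products, the defining identity <Ax, y> = <x, A^* y> gives (Ax)^T y = x^T (A^*) y, i.e. x^T A^T y = x^T (A^*) y. Since this holds for all x, y, we must have A^* = A^T. Therefore
A^* =
[[3, -1],
 [-2, -1],
 [-1, 0]].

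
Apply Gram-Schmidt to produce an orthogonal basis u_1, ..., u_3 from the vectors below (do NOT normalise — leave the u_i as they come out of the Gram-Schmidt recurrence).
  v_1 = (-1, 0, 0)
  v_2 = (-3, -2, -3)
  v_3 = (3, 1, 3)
Orthogonal basis:
  u_1 = (-1, 0, 0)
  u_2 = (0, -2, -3)
  u_3 = (0, -9/13, 6/13)

Apply the Gram-Schmidt recurrence
  u_1 = v_1
  u_i = v_i − Σ_{j<i} ((v_i · u_j) / (u_j · u_j)) · u_j.

Step by step this gives:
  u_1 = (-1, 0, 0)
  u_2 = (0, -2, -3)
  u_3 = (0, -9/13, 6/13)

Orthogonality check:
  u_2 · u_1 = 0 (should be 0)
  u_3 · u_1 = 0 (should be 0)
  u_3 · u_2 = 0 (should be 0)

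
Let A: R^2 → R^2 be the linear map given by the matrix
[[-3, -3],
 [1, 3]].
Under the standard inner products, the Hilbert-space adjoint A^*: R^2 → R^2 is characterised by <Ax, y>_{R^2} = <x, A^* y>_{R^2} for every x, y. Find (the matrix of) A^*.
A^* = A^T =
[[-3, 1],
 [-3, 3]]

For real matrices with standard dot products, the defining identity <Ax, y> = <x, A^* y> gives (Ax)^T y = x^T (A^*) y, i.e. x^T A^T y = x^T (A^*) y. Since this holds for all x, y, we must have A^* = A^T. Therefore
A^* =
[[-3, 1],
 [-3, 3]].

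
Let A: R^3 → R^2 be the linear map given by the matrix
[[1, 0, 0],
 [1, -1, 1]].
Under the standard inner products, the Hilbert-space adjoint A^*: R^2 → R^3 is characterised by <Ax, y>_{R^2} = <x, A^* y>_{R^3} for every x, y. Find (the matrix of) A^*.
A^* = A^T =
[[1, 1],
 [0, -1],
 [0, 1]]

For real matrices with standard dot products, the defining identity <Ax, y> = <x, A^* y> gives (Ax)^T y = x^T (A^*) y, i.e. x^T A^T y = x^T (A^*) y. Since this holds for all x, y, we must have A^* = A^T. Therefore
A^* =
[[1, 1],
 [0, -1],
 [0, 1]].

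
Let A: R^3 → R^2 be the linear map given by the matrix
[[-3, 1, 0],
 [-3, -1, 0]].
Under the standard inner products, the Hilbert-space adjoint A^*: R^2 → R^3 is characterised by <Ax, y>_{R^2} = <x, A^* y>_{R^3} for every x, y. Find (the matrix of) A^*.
A^* = A^T =
[[-3, -3],
 [1, -1],
 [0, 0]]

For real matrices with standard dot products, the defining identity <Ax, y> = <x, A^* y> gives (Ax)^T y = x^T (A^*) y, i.e. x^T A^T y = x^T (A^*) y. Since this holds for all x, y, we must have A^* = A^T. Therefore
A^* =
[[-3, -3],
 [1, -1],
 [0, 0]].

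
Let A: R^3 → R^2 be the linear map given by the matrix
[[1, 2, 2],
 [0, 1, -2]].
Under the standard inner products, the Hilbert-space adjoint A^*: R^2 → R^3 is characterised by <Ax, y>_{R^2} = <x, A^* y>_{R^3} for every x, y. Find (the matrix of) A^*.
A^* = A^T =
[[1, 0],
 [2, 1],
 [2, -2]]

For real matrices with standard dot products, the defining identity <Ax, y> = <x, A^* y> gives (Ax)^T y = x^T (A^*) y, i.e. x^T A^T y = x^T (A^*) y. Since this holds for all x, y, we must have A^* = A^T. Therefore
A^* =
[[1, 0],
 [2, 1],
 [2, -2]].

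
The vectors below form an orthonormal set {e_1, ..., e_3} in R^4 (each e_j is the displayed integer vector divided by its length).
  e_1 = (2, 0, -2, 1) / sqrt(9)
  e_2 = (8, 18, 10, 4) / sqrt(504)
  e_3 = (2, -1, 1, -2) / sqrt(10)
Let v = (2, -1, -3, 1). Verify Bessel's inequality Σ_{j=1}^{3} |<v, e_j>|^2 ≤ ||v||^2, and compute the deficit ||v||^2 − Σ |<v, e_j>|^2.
Σ |<v, e_j>|^2 = 15; ||v||^2 = 15; deficit = 0

Write each e_j = u_j / sqrt(<u_j, u_j>) where u_j is the displayed integer vector. Then <v, e_j> = <v, u_j> / sqrt(<u_j, u_j>), so |<v, e_j>|^2 = <v, u_j>^2 / <u_j, u_j>.
Coefficients: <v, e_1> = 11/sqrt(9), <v, e_2> = -28/sqrt(504), <v, e_3> = 0/sqrt(10).
Square and sum: Σ |<v, e_j>|^2 = 15.
Compute ||v||^2 = v·v = 15.
Deficit = 15 − 15 = 0 ≥ 0, confirming Bessel's inequality. (The deficit equals ||v − Σ <v,e_j> e_j||^2, the squared distance from v to span{e_j}.)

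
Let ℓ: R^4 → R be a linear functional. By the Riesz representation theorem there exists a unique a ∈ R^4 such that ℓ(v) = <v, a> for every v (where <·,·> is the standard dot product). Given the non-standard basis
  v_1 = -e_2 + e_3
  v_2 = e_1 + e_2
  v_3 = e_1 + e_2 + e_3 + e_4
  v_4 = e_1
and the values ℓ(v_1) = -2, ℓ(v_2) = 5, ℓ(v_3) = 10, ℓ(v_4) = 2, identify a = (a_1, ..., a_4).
a = (2, 3, 1, 4)

Write a = (a_1, ..., a_4) in the standard basis. For each basis vector v_i, ℓ(v_i) = <v_i, a> is a linear equation in the a_j's. Collect the n equations into a matrix system V a = ℓ, where row i of V is v_i (expressed in the standard basis). Since V is invertible (lower-triangular with 1s on the diagonal, up to permutation), solve by back-substitution:
  V =
[[0, -1, 1, 0],
 [1, 1, 0, 0],
 [1, 1, 1, 1],
 [1, 0, 0, 0]]
  V a = (-2, 5, 10, 2)
Solving gives a = (2, 3, 1, 4).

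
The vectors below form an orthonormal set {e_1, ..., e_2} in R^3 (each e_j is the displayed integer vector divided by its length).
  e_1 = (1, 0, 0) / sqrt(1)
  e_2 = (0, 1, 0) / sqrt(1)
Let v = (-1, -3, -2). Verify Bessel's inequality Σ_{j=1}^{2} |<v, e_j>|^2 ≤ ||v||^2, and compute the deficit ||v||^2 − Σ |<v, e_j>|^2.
Σ |<v, e_j>|^2 = 10; ||v||^2 = 14; deficit = 4

Write each e_j = u_j / sqrt(<u_j, u_j>) where u_j is the displayed integer vector. Then <v, e_j> = <v, u_j> / sqrt(<u_j, u_j>), so |<v, e_j>|^2 = <v, u_j>^2 / <u_j, u_j>.
Coefficients: <v, e_1> = -1/sqrt(1), <v, e_2> = -3/sqrt(1).
Square and sum: Σ |<v, e_j>|^2 = 10.
Compute ||v||^2 = v·v = 14.
Deficit = 14 − 10 = 4 ≥ 0, confirming Bessel's inequality. (The deficit equals ||v − Σ <v,e_j> e_j||^2, the squared distance from v to span{e_j}.)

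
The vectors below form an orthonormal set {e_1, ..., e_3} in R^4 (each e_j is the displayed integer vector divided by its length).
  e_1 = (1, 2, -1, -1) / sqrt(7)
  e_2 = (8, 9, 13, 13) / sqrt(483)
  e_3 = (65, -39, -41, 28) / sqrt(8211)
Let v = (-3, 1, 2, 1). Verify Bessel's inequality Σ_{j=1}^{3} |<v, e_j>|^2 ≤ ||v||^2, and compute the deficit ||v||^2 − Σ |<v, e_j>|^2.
Σ |<v, e_j>|^2 = 19156194260823610729479337839378864795234239027295027200000000000000000000000000000000000000000000000000000000000000000000000000000000*sqrt(2)/1994939986092905466851625302090870552715545986526275335193182946667394445224564841801523057290836217328848459936049556261414399184983; ||v||^2 = 15; deficit = 169/119

Write each e_j = u_j / sqrt(<u_j, u_j>) where u_j is the displayed integer vector. Then <v, e_j> = <v, u_j> / sqrt(<u_j, u_j>), so |<v, e_j>|^2 = <v, u_j>^2 / <u_j, u_j>.
Coefficients: <v, e_1> = -4/sqrt(7), <v, e_2> = 24/sqrt(483), <v, e_3> = -288/sqrt(8211).
Square and sum: Σ |<v, e_j>|^2 = 19156194260823610729479337839378864795234239027295027200000000000000000000000000000000000000000000000000000000000000000000000000000000*sqrt(2)/1994939986092905466851625302090870552715545986526275335193182946667394445224564841801523057290836217328848459936049556261414399184983.
Compute ||v||^2 = v·v = 15.
Deficit = 15 − 19156194260823610729479337839378864795234239027295027200000000000000000000000000000000000000000000000000000000000000000000000000000000*sqrt(2)/1994939986092905466851625302090870552715545986526275335193182946667394445224564841801523057290836217328848459936049556261414399184983 = 169/119 ≥ 0, confirming Bessel's inequality. (The deficit equals ||v − Σ <v,e_j> e_j||^2, the squared distance from v to span{e_j}.)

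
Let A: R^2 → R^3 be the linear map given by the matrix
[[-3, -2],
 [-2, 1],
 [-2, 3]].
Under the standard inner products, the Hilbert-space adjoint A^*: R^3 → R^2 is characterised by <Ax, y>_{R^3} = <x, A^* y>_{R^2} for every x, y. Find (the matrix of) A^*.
A^* = A^T =
[[-3, -2, -2],
 [-2, 1, 3]]

For real matrices with standard dot products, the defining identity <Ax, y> = <x, A^* y> gives (Ax)^T y = x^T (A^*) y, i.e. x^T A^T y = x^T (A^*) y. Since this holds for all x, y, we must have A^* = A^T. Therefore
A^* =
[[-3, -2, -2],
 [-2, 1, 3]].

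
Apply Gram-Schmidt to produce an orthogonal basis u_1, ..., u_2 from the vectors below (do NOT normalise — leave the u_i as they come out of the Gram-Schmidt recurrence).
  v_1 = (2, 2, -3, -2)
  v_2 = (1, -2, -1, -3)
Orthogonal basis:
  u_1 = (2, 2, -3, -2)
  u_2 = (1/3, -8/3, 0, -7/3)

Apply the Gram-Schmidt recurrence
  u_1 = v_1
  u_i = v_i − Σ_{j<i} ((v_i · u_j) / (u_j · u_j)) · u_j.

Step by step this gives:
  u_1 = (2, 2, -3, -2)
  u_2 = (1/3, -8/3, 0, -7/3)

Orthogonality check:
  u_2 · u_1 = 0 (should be 0)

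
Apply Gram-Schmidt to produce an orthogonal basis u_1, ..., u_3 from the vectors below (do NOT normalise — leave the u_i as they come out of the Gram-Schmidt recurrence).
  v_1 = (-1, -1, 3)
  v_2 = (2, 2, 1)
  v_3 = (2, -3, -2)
Orthogonal basis:
  u_1 = (-1, -1, 3)
  u_2 = (21/11, 21/11, 14/11)
  u_3 = (5/2, -5/2, 0)

Apply the Gram-Schmidt recurrence
  u_1 = v_1
  u_i = v_i − Σ_{j<i} ((v_i · u_j) / (u_j · u_j)) · u_j.

Step by step this gives:
  u_1 = (-1, -1, 3)
  u_2 = (21/11, 21/11, 14/11)
  u_3 = (5/2, -5/2, 0)

Orthogonality check:
  u_2 · u_1 = 0 (should be 0)
  u_3 · u_1 = 0 (should be 0)
  u_3 · u_2 = 0 (should be 0)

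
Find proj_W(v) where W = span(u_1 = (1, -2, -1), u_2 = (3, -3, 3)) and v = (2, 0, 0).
proj_W(v) = (5/7, -6/7, 3/7)

Set up U = [u_1 | ... | u_2] ∈ R^(3×2). The projector onto W = col(U) is P = U (U^T U)^(-1) U^T.
Compute U^T U =
  [6, 6]
  [6, 27],
and U^T v = (2, 6).
Solve U^T U · c = U^T v for the coefficients: c = (1/7, 4/21). The projection is proj_W(v) = U c.
Check: (v - proj_W(v)) · u_1 = 0  (should be 0).
Check: (v - proj_W(v)) · u_2 = 0  (should be 0).
Result: proj_W(v) = (5/7, -6/7, 3/7).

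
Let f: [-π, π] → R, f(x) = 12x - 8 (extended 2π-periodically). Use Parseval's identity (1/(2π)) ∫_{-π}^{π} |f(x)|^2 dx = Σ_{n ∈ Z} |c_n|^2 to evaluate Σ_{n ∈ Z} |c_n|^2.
Σ |c_n|^2 = 48π^2 + 64

Expand and integrate term by term over [-π, π]:
  ∫ (12x)^2 dx = 144·(2π^3/3); ∫ 2·12·(-8)·x dx = 0 (odd integrand); ∫ (-8)^2 dx = 64·2π.
So (1/(2π)) ∫_{-π}^{π} (12x - 8)^2 dx = 144π^2/3 + 64 = 48π^2 + 64.
Parseval ⇒ Σ |c_n|^2 = 48π^2 + 64.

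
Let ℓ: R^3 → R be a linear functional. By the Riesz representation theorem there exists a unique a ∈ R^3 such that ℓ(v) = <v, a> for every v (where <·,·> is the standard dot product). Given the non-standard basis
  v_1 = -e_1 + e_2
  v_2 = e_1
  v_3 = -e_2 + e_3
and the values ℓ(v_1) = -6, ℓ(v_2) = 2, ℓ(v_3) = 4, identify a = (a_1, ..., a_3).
a = (2, -4, 0)

Write a = (a_1, ..., a_3) in the standard basis. For each basis vector v_i, ℓ(v_i) = <v_i, a> is a linear equation in the a_j's. Collect the n equations into a matrix system V a = ℓ, where row i of V is v_i (expressed in the standard basis). Since V is invertible (lower-triangular with 1s on the diagonal, up to permutation), solve by back-substitution:
  V =
[[-1, 1, 0],
 [1, 0, 0],
 [0, -1, 1]]
  V a = (-6, 2, 4)
Solving gives a = (2, -4, 0).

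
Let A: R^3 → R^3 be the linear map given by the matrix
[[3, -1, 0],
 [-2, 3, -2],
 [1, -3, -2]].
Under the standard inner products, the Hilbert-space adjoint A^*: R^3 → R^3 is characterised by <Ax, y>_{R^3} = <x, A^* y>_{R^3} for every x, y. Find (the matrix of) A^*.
A^* = A^T =
[[3, -2, 1],
 [-1, 3, -3],
 [0, -2, -2]]

For real matrices with standard dot products, the defining identity <Ax, y> = <x, A^* y> gives (Ax)^T y = x^T (A^*) y, i.e. x^T A^T y = x^T (A^*) y. Since this holds for all x, y, we must have A^* = A^T. Therefore
A^* =
[[3, -2, 1],
 [-1, 3, -3],
 [0, -2, -2]].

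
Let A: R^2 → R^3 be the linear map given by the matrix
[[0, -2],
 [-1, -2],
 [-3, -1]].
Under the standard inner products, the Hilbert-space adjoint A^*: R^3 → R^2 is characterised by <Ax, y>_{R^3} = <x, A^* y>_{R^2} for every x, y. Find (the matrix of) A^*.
A^* = A^T =
[[0, -1, -3],
 [-2, -2, -1]]

For real matrices with standard dot products, the defining identity <Ax, y> = <x, A^* y> gives (Ax)^T y = x^T (A^*) y, i.e. x^T A^T y = x^T (A^*) y. Since this holds for all x, y, we must have A^* = A^T. Therefore
A^* =
[[0, -1, -3],
 [-2, -2, -1]].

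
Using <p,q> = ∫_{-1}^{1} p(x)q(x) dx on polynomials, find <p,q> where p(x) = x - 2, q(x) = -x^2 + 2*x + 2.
<p,q> = -16/3

Expand the product: p(x)·q(x) = -x^3 + 4*x^2 - 2*x - 4.
∫_{-1}^{1} of each monomial x^k gives [2/(k+1) if k even, 0 if k odd]. Integrating term-by-term (or equivalently evaluating the antiderivative F(x) = -x^4/4 + 4*x^3/3 - x^2 - 4*x at the endpoints):
  F(1) − F(−1) = -47/12 − (17/12) = -16/3.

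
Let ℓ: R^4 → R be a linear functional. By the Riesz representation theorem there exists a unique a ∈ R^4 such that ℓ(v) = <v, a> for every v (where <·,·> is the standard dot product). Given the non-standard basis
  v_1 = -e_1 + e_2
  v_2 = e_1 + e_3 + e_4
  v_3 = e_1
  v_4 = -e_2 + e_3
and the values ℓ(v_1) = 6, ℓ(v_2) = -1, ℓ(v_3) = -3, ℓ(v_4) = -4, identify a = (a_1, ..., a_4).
a = (-3, 3, -1, 3)

Write a = (a_1, ..., a_4) in the standard basis. For each basis vector v_i, ℓ(v_i) = <v_i, a> is a linear equation in the a_j's. Collect the n equations into a matrix system V a = ℓ, where row i of V is v_i (expressed in the standard basis). Since V is invertible (lower-triangular with 1s on the diagonal, up to permutation), solve by back-substitution:
  V =
[[-1, 1, 0, 0],
 [1, 0, 1, 1],
 [1, 0, 0, 0],
 [0, -1, 1, 0]]
  V a = (6, -1, -3, -4)
Solving gives a = (-3, 3, -1, 3).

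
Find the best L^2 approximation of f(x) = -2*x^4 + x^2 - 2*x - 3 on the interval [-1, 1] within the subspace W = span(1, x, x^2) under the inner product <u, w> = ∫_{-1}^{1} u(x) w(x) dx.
g(x) = -5*x^2/7 - 2*x - 99/35

The best approximation g ∈ W is the orthogonal projection of f onto W. Writing g = a_0 + a_1 x + a_2 x^2, the coefficients solve the normal equations G · a = b where
  G_{ij} = <φ_i, φ_j> and b_i = <f, φ_i>, with φ_0 = 1, φ_1 = x, φ_2 = x^2.
G =
  [2, 0, 2/3]
  [0, 2/3, 0]
  [2/3, 0, 2/5],
b = (-92/15, -4/3, -76/35).
Solving gives a_0 = -99/35, a_1 = -2, a_2 = -5/7, so
  g(x) = -5*x^2/7 - 2*x - 99/35.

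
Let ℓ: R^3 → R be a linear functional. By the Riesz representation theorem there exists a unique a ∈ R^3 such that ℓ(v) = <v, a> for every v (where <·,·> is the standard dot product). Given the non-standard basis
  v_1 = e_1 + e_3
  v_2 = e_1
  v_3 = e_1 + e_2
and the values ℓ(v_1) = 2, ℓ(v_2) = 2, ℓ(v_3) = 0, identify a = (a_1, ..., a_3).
a = (2, -2, 0)

Write a = (a_1, ..., a_3) in the standard basis. For each basis vector v_i, ℓ(v_i) = <v_i, a> is a linear equation in the a_j's. Collect the n equations into a matrix system V a = ℓ, where row i of V is v_i (expressed in the standard basis). Since V is invertible (lower-triangular with 1s on the diagonal, up to permutation), solve by back-substitution:
  V =
[[1, 0, 1],
 [1, 0, 0],
 [1, 1, 0]]
  V a = (2, 2, 0)
Solving gives a = (2, -2, 0).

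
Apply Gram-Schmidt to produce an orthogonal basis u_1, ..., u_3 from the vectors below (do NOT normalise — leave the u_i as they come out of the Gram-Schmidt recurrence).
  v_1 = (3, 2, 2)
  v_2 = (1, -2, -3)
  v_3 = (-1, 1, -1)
Orthogonal basis:
  u_1 = (3, 2, 2)
  u_2 = (38/17, -20/17, -37/17)
  u_3 = (-2/9, 11/9, -8/9)

Apply the Gram-Schmidt recurrence
  u_1 = v_1
  u_i = v_i − Σ_{j<i} ((v_i · u_j) / (u_j · u_j)) · u_j.

Step by step this gives:
  u_1 = (3, 2, 2)
  u_2 = (38/17, -20/17, -37/17)
  u_3 = (-2/9, 11/9, -8/9)

Orthogonality check:
  u_2 · u_1 = 0 (should be 0)
  u_3 · u_1 = 0 (should be 0)
  u_3 · u_2 = 0 (should be 0)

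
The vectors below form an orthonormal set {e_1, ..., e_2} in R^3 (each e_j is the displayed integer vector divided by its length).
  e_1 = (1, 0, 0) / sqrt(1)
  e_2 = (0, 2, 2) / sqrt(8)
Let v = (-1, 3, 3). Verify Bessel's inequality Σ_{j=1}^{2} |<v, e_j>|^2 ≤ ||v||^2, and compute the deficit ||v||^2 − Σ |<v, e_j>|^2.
Σ |<v, e_j>|^2 = 19; ||v||^2 = 19; deficit = 0

Write each e_j = u_j / sqrt(<u_j, u_j>) where u_j is the displayed integer vector. Then <v, e_j> = <v, u_j> / sqrt(<u_j, u_j>), so |<v, e_j>|^2 = <v, u_j>^2 / <u_j, u_j>.
Coefficients: <v, e_1> = -1/sqrt(1), <v, e_2> = 12/sqrt(8).
Square and sum: Σ |<v, e_j>|^2 = 19.
Compute ||v||^2 = v·v = 19.
Deficit = 19 − 19 = 0 ≥ 0, confirming Bessel's inequality. (The deficit equals ||v − Σ <v,e_j> e_j||^2, the squared distance from v to span{e_j}.)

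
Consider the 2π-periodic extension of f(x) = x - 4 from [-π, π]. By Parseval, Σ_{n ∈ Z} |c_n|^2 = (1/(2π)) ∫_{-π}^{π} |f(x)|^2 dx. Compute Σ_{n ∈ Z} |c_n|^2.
Σ |c_n|^2 = π^2/3 + 16

Expand and integrate term by term over [-π, π]:
  ∫ (x)^2 dx = 1·(2π^3/3); ∫ 2·1·(-4)·x dx = 0 (odd integrand); ∫ (-4)^2 dx = 16·2π.
So (1/(2π)) ∫_{-π}^{π} (x - 4)^2 dx = 1π^2/3 + 16 = π^2/3 + 16.
Parseval ⇒ Σ |c_n|^2 = π^2/3 + 16.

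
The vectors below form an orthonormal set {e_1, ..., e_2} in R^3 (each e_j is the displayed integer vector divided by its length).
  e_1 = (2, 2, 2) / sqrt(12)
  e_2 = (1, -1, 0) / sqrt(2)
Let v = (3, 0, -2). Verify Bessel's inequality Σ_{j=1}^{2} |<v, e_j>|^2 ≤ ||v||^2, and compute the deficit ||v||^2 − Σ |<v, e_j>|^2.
Σ |<v, e_j>|^2 = 29/6; ||v||^2 = 13; deficit = 49/6

Write each e_j = u_j / sqrt(<u_j, u_j>) where u_j is the displayed integer vector. Then <v, e_j> = <v, u_j> / sqrt(<u_j, u_j>), so |<v, e_j>|^2 = <v, u_j>^2 / <u_j, u_j>.
Coefficients: <v, e_1> = 2/sqrt(12), <v, e_2> = 3/sqrt(2).
Square and sum: Σ |<v, e_j>|^2 = 29/6.
Compute ||v||^2 = v·v = 13.
Deficit = 13 − 29/6 = 49/6 ≥ 0, confirming Bessel's inequality. (The deficit equals ||v − Σ <v,e_j> e_j||^2, the squared distance from v to span{e_j}.)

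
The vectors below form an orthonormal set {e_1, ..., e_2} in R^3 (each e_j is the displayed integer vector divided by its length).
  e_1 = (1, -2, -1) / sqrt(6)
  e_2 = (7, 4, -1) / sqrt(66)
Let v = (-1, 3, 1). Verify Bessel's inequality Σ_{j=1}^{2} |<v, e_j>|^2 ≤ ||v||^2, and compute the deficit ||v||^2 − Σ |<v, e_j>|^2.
Σ |<v, e_j>|^2 = 120/11; ||v||^2 = 11; deficit = 1/11

Write each e_j = u_j / sqrt(<u_j, u_j>) where u_j is the displayed integer vector. Then <v, e_j> = <v, u_j> / sqrt(<u_j, u_j>), so |<v, e_j>|^2 = <v, u_j>^2 / <u_j, u_j>.
Coefficients: <v, e_1> = -8/sqrt(6), <v, e_2> = 4/sqrt(66).
Square and sum: Σ |<v, e_j>|^2 = 120/11.
Compute ||v||^2 = v·v = 11.
Deficit = 11 − 120/11 = 1/11 ≥ 0, confirming Bessel's inequality. (The deficit equals ||v − Σ <v,e_j> e_j||^2, the squared distance from v to span{e_j}.)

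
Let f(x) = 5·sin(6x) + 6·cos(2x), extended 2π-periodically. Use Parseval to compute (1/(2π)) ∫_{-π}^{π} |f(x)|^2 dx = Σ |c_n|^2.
Σ |c_n|^2 = 61/2

Expand |f|^2 and use orthogonality of {sin(nx), cos(mx)} on [-π, π]:
  ∫_{-π}^{π} sin(nx)^2 dx = π, ∫ cos(mx)^2 dx = π, and cross terms integrate to 0.
So ∫_{-π}^{π} f(x)^2 dx = 5^2 · π + 6^2 · π = (25 + 36)π.
Divide by 2π: (25 + 36)/2 = 61/2.
By Parseval, this equals Σ |c_n|^2.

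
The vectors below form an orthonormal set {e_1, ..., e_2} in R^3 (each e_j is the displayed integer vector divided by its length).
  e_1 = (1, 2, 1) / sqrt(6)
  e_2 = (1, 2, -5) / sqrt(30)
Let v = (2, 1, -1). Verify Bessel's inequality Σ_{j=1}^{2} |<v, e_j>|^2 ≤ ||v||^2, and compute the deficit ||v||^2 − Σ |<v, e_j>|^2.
Σ |<v, e_j>|^2 = 21/5; ||v||^2 = 6; deficit = 9/5

Write each e_j = u_j / sqrt(<u_j, u_j>) where u_j is the displayed integer vector. Then <v, e_j> = <v, u_j> / sqrt(<u_j, u_j>), so |<v, e_j>|^2 = <v, u_j>^2 / <u_j, u_j>.
Coefficients: <v, e_1> = 3/sqrt(6), <v, e_2> = 9/sqrt(30).
Square and sum: Σ |<v, e_j>|^2 = 21/5.
Compute ||v||^2 = v·v = 6.
Deficit = 6 − 21/5 = 9/5 ≥ 0, confirming Bessel's inequality. (The deficit equals ||v − Σ <v,e_j> e_j||^2, the squared distance from v to span{e_j}.)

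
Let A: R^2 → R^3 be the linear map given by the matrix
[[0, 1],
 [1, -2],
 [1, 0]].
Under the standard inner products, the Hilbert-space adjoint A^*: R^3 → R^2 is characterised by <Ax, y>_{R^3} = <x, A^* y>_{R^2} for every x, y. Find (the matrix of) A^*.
A^* = A^T =
[[0, 1, 1],
 [1, -2, 0]]

For real matrices with standard dot products, the defining identity <Ax, y> = <x, A^* y> gives (Ax)^T y = x^T (A^*) y, i.e. x^T A^T y = x^T (A^*) y. Since this holds for all x, y, we must have A^* = A^T. Therefore
A^* =
[[0, 1, 1],
 [1, -2, 0]].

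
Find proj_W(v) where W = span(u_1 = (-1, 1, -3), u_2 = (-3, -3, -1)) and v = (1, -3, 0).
proj_W(v) = (-7/10, -41/25, 51/50)

Set up U = [u_1 | ... | u_2] ∈ R^(3×2). The projector onto W = col(U) is P = U (U^T U)^(-1) U^T.
Compute U^T U =
  [11, 3]
  [3, 19],
and U^T v = (-4, 6).
Solve U^T U · c = U^T v for the coefficients: c = (-47/100, 39/100). The projection is proj_W(v) = U c.
Check: (v - proj_W(v)) · u_1 = 0  (should be 0).
Check: (v - proj_W(v)) · u_2 = 0  (should be 0).
Result: proj_W(v) = (-7/10, -41/25, 51/50).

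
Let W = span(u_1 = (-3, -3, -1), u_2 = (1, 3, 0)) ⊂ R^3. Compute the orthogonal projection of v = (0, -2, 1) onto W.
proj_W(v) = (6/23, -48/23, 11/23)

Set up U = [u_1 | ... | u_2] ∈ R^(3×2). The projector onto W = col(U) is P = U (U^T U)^(-1) U^T.
Compute U^T U =
  [19, -12]
  [-12, 10],
and U^T v = (5, -6).
Solve U^T U · c = U^T v for the coefficients: c = (-11/23, -27/23). The projection is proj_W(v) = U c.
Check: (v - proj_W(v)) · u_1 = 0  (should be 0).
Check: (v - proj_W(v)) · u_2 = 0  (should be 0).
Result: proj_W(v) = (6/23, -48/23, 11/23).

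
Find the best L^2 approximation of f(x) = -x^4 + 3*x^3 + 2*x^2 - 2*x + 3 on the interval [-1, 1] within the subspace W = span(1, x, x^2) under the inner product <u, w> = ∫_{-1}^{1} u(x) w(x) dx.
g(x) = 8*x^2/7 - x/5 + 108/35

The best approximation g ∈ W is the orthogonal projection of f onto W. Writing g = a_0 + a_1 x + a_2 x^2, the coefficients solve the normal equations G · a = b where
  G_{ij} = <φ_i, φ_j> and b_i = <f, φ_i>, with φ_0 = 1, φ_1 = x, φ_2 = x^2.
G =
  [2, 0, 2/3]
  [0, 2/3, 0]
  [2/3, 0, 2/5],
b = (104/15, -2/15, 88/35).
Solving gives a_0 = 108/35, a_1 = -1/5, a_2 = 8/7, so
  g(x) = 8*x^2/7 - x/5 + 108/35.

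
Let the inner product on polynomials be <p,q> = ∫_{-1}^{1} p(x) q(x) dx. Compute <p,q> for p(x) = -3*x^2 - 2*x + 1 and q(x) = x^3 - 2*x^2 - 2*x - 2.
<p,q> = 44/15

Expand the product: p(x)·q(x) = -3*x^5 + 4*x^4 + 11*x^3 + 8*x^2 + 2*x - 2.
∫_{-1}^{1} of each monomial x^k gives [2/(k+1) if k even, 0 if k odd]. Integrating term-by-term (or equivalently evaluating the antiderivative F(x) = -x^6/2 + 4*x^5/5 + 11*x^4/4 + 8*x^3/3 + x^2 - 2*x at the endpoints):
  F(1) − F(−1) = 283/60 − (107/60) = 44/15.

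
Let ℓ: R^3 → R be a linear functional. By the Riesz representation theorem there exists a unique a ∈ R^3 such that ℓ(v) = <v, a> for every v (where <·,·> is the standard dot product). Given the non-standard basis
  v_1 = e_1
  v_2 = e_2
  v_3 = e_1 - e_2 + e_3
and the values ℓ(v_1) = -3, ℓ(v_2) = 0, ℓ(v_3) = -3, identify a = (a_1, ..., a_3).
a = (-3, 0, 0)

Write a = (a_1, ..., a_3) in the standard basis. For each basis vector v_i, ℓ(v_i) = <v_i, a> is a linear equation in the a_j's. Collect the n equations into a matrix system V a = ℓ, where row i of V is v_i (expressed in the standard basis). Since V is invertible (lower-triangular with 1s on the diagonal, up to permutation), solve by back-substitution:
  V =
[[1, 0, 0],
 [0, 1, 0],
 [1, -1, 1]]
  V a = (-3, 0, -3)
Solving gives a = (-3, 0, 0).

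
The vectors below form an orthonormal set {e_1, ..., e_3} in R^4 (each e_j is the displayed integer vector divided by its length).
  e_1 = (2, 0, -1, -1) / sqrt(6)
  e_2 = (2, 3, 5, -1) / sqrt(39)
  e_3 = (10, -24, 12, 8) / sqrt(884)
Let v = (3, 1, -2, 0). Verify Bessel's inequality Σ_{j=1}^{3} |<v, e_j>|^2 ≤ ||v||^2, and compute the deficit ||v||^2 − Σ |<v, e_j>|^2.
Σ |<v, e_j>|^2 = 188/17; ||v||^2 = 14; deficit = 50/17

Write each e_j = u_j / sqrt(<u_j, u_j>) where u_j is the displayed integer vector. Then <v, e_j> = <v, u_j> / sqrt(<u_j, u_j>), so |<v, e_j>|^2 = <v, u_j>^2 / <u_j, u_j>.
Coefficients: <v, e_1> = 8/sqrt(6), <v, e_2> = -1/sqrt(39), <v, e_3> = -18/sqrt(884).
Square and sum: Σ |<v, e_j>|^2 = 188/17.
Compute ||v||^2 = v·v = 14.
Deficit = 14 − 188/17 = 50/17 ≥ 0, confirming Bessel's inequality. (The deficit equals ||v − Σ <v,e_j> e_j||^2, the squared distance from v to span{e_j}.)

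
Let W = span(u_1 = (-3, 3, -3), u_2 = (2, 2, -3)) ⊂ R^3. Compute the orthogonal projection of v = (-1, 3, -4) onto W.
proj_W(v) = (-20/21, 68/21, -80/21)

Set up U = [u_1 | ... | u_2] ∈ R^(3×2). The projector onto W = col(U) is P = U (U^T U)^(-1) U^T.
Compute U^T U =
  [27, 9]
  [9, 17],
and U^T v = (24, 16).
Solve U^T U · c = U^T v for the coefficients: c = (44/63, 4/7). The projection is proj_W(v) = U c.
Check: (v - proj_W(v)) · u_1 = 0  (should be 0).
Check: (v - proj_W(v)) · u_2 = 0  (should be 0).
Result: proj_W(v) = (-20/21, 68/21, -80/21).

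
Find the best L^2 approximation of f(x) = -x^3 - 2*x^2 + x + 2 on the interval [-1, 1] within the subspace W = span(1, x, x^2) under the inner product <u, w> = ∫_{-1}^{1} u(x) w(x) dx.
g(x) = -2*x^2 + 2*x/5 + 2

The best approximation g ∈ W is the orthogonal projection of f onto W. Writing g = a_0 + a_1 x + a_2 x^2, the coefficients solve the normal equations G · a = b where
  G_{ij} = <φ_i, φ_j> and b_i = <f, φ_i>, with φ_0 = 1, φ_1 = x, φ_2 = x^2.
G =
  [2, 0, 2/3]
  [0, 2/3, 0]
  [2/3, 0, 2/5],
b = (8/3, 4/15, 8/15).
Solving gives a_0 = 2, a_1 = 2/5, a_2 = -2, so
  g(x) = -2*x^2 + 2*x/5 + 2.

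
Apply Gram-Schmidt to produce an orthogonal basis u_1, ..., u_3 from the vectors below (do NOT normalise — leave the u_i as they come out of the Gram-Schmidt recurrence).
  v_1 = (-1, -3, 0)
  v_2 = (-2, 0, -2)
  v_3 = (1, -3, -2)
Orthogonal basis:
  u_1 = (-1, -3, 0)
  u_2 = (-9/5, 3/5, -2)
  u_3 = (36/19, -12/19, -36/19)

Apply the Gram-Schmidt recurrence
  u_1 = v_1
  u_i = v_i − Σ_{j<i} ((v_i · u_j) / (u_j · u_j)) · u_j.

Step by step this gives:
  u_1 = (-1, -3, 0)
  u_2 = (-9/5, 3/5, -2)
  u_3 = (36/19, -12/19, -36/19)

Orthogonality check:
  u_2 · u_1 = 0 (should be 0)
  u_3 · u_1 = 0 (should be 0)
  u_3 · u_2 = 0 (should be 0)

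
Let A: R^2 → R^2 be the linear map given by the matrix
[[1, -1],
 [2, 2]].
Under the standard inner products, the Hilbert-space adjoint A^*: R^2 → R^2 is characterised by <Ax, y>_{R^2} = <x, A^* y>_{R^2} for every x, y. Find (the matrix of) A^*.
A^* = A^T =
[[1, 2],
 [-1, 2]]

For real matrices with standard dot products, the defining identity <Ax, y> = <x, A^* y> gives (Ax)^T y = x^T (A^*) y, i.e. x^T A^T y = x^T (A^*) y. Since this holds for all x, y, we must have A^* = A^T. Therefore
A^* =
[[1, 2],
 [-1, 2]].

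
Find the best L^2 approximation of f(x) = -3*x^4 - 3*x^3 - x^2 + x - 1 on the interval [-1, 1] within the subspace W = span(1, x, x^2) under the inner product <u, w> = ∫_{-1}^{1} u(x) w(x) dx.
g(x) = -25*x^2/7 - 4*x/5 - 26/35

The best approximation g ∈ W is the orthogonal projection of f onto W. Writing g = a_0 + a_1 x + a_2 x^2, the coefficients solve the normal equations G · a = b where
  G_{ij} = <φ_i, φ_j> and b_i = <f, φ_i>, with φ_0 = 1, φ_1 = x, φ_2 = x^2.
G =
  [2, 0, 2/3]
  [0, 2/3, 0]
  [2/3, 0, 2/5],
b = (-58/15, -8/15, -202/105).
Solving gives a_0 = -26/35, a_1 = -4/5, a_2 = -25/7, so
  g(x) = -25*x^2/7 - 4*x/5 - 26/35.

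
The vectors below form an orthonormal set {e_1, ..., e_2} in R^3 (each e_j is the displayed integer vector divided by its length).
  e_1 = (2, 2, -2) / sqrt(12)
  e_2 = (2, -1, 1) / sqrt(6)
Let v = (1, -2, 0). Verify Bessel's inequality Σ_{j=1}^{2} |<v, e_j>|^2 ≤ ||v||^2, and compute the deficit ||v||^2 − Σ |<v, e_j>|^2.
Σ |<v, e_j>|^2 = 3; ||v||^2 = 5; deficit = 2

Write each e_j = u_j / sqrt(<u_j, u_j>) where u_j is the displayed integer vector. Then <v, e_j> = <v, u_j> / sqrt(<u_j, u_j>), so |<v, e_j>|^2 = <v, u_j>^2 / <u_j, u_j>.
Coefficients: <v, e_1> = -2/sqrt(12), <v, e_2> = 4/sqrt(6).
Square and sum: Σ |<v, e_j>|^2 = 3.
Compute ||v||^2 = v·v = 5.
Deficit = 5 − 3 = 2 ≥ 0, confirming Bessel's inequality. (The deficit equals ||v − Σ <v,e_j> e_j||^2, the squared distance from v to span{e_j}.)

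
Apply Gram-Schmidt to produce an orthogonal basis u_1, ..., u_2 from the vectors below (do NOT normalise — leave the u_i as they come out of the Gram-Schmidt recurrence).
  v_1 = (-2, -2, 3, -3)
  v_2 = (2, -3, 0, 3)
Orthogonal basis:
  u_1 = (-2, -2, 3, -3)
  u_2 = (19/13, -46/13, 21/26, 57/26)

Apply the Gram-Schmidt recurrence
  u_1 = v_1
  u_i = v_i − Σ_{j<i} ((v_i · u_j) / (u_j · u_j)) · u_j.

Step by step this gives:
  u_1 = (-2, -2, 3, -3)
  u_2 = (19/13, -46/13, 21/26, 57/26)

Orthogonality check:
  u_2 · u_1 = 0 (should be 0)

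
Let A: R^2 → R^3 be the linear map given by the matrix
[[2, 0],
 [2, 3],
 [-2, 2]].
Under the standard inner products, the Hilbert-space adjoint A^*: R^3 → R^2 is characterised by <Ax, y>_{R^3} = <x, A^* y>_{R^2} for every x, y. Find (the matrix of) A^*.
A^* = A^T =
[[2, 2, -2],
 [0, 3, 2]]

For real matrices with standard dot products, the defining identity <Ax, y> = <x, A^* y> gives (Ax)^T y = x^T (A^*) y, i.e. x^T A^T y = x^T (A^*) y. Since this holds for all x, y, we must have A^* = A^T. Therefore
A^* =
[[2, 2, -2],
 [0, 3, 2]].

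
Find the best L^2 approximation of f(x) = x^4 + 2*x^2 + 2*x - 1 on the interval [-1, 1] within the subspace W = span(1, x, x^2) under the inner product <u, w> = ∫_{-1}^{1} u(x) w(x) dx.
g(x) = 20*x^2/7 + 2*x - 38/35

The best approximation g ∈ W is the orthogonal projection of f onto W. Writing g = a_0 + a_1 x + a_2 x^2, the coefficients solve the normal equations G · a = b where
  G_{ij} = <φ_i, φ_j> and b_i = <f, φ_i>, with φ_0 = 1, φ_1 = x, φ_2 = x^2.
G =
  [2, 0, 2/3]
  [0, 2/3, 0]
  [2/3, 0, 2/5],
b = (-4/15, 4/3, 44/105).
Solving gives a_0 = -38/35, a_1 = 2, a_2 = 20/7, so
  g(x) = 20*x^2/7 + 2*x - 38/35.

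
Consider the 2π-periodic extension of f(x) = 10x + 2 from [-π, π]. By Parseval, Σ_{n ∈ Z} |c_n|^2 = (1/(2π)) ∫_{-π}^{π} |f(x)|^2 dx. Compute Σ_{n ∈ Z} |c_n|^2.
Σ |c_n|^2 = 100π^2/3 + 4

Expand and integrate term by term over [-π, π]:
  ∫ (10x)^2 dx = 100·(2π^3/3); ∫ 2·10·(2)·x dx = 0 (odd integrand); ∫ 2^2 dx = 4·2π.
So (1/(2π)) ∫_{-π}^{π} (10x + 2)^2 dx = 100π^2/3 + 4 = 100π^2/3 + 4.
Parseval ⇒ Σ |c_n|^2 = 100π^2/3 + 4.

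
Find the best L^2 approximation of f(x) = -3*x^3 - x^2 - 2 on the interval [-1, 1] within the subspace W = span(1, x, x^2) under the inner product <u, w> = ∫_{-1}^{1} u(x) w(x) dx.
g(x) = -x^2 - 9*x/5 - 2

The best approximation g ∈ W is the orthogonal projection of f onto W. Writing g = a_0 + a_1 x + a_2 x^2, the coefficients solve the normal equations G · a = b where
  G_{ij} = <φ_i, φ_j> and b_i = <f, φ_i>, with φ_0 = 1, φ_1 = x, φ_2 = x^2.
G =
  [2, 0, 2/3]
  [0, 2/3, 0]
  [2/3, 0, 2/5],
b = (-14/3, -6/5, -26/15).
Solving gives a_0 = -2, a_1 = -9/5, a_2 = -1, so
  g(x) = -x^2 - 9*x/5 - 2.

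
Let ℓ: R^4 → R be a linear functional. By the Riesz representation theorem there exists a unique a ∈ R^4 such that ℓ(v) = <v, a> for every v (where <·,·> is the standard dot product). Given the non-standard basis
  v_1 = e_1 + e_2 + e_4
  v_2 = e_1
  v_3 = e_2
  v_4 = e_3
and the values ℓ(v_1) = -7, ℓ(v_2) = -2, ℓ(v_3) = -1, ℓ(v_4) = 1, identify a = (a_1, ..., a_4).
a = (-2, -1, 1, -4)

Write a = (a_1, ..., a_4) in the standard basis. For each basis vector v_i, ℓ(v_i) = <v_i, a> is a linear equation in the a_j's. Collect the n equations into a matrix system V a = ℓ, where row i of V is v_i (expressed in the standard basis). Since V is invertible (lower-triangular with 1s on the diagonal, up to permutation), solve by back-substitution:
  V =
[[1, 1, 0, 1],
 [1, 0, 0, 0],
 [0, 1, 0, 0],
 [0, 0, 1, 0]]
  V a = (-7, -2, -1, 1)
Solving gives a = (-2, -1, 1, -4).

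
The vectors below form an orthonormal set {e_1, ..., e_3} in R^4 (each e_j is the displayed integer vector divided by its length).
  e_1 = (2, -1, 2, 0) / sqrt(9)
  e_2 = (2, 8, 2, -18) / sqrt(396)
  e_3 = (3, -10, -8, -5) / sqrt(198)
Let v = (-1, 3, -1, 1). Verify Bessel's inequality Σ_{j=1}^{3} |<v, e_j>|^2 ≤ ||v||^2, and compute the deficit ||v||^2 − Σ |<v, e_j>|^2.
Σ |<v, e_j>|^2 = 10; ||v||^2 = 12; deficit = 2

Write each e_j = u_j / sqrt(<u_j, u_j>) where u_j is the displayed integer vector. Then <v, e_j> = <v, u_j> / sqrt(<u_j, u_j>), so |<v, e_j>|^2 = <v, u_j>^2 / <u_j, u_j>.
Coefficients: <v, e_1> = -7/sqrt(9), <v, e_2> = 2/sqrt(396), <v, e_3> = -30/sqrt(198).
Square and sum: Σ |<v, e_j>|^2 = 10.
Compute ||v||^2 = v·v = 12.
Deficit = 12 − 10 = 2 ≥ 0, confirming Bessel's inequality. (The deficit equals ||v − Σ <v,e_j> e_j||^2, the squared distance from v to span{e_j}.)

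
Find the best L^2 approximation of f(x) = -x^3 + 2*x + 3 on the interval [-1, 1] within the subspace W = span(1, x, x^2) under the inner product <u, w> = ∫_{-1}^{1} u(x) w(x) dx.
g(x) = 7*x/5 + 3

The best approximation g ∈ W is the orthogonal projection of f onto W. Writing g = a_0 + a_1 x + a_2 x^2, the coefficients solve the normal equations G · a = b where
  G_{ij} = <φ_i, φ_j> and b_i = <f, φ_i>, with φ_0 = 1, φ_1 = x, φ_2 = x^2.
G =
  [2, 0, 2/3]
  [0, 2/3, 0]
  [2/3, 0, 2/5],
b = (6, 14/15, 2).
Solving gives a_0 = 3, a_1 = 7/5, a_2 = 0, so
  g(x) = 7*x/5 + 3.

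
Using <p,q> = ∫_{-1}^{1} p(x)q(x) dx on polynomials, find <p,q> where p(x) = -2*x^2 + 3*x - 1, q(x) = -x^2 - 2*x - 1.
<p,q> = 4/5

Expand the product: p(x)·q(x) = 2*x^4 + x^3 - 3*x^2 - x + 1.
∫_{-1}^{1} of each monomial x^k gives [2/(k+1) if k even, 0 if k odd]. Integrating term-by-term (or equivalently evaluating the antiderivative F(x) = 2*x^5/5 + x^4/4 - x^3 - x^2/2 + x at the endpoints):
  F(1) − F(−1) = 3/20 − (-13/20) = 4/5.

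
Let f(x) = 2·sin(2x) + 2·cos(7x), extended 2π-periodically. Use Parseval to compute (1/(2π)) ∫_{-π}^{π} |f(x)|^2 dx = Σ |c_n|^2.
Σ |c_n|^2 = 4

Expand |f|^2 and use orthogonality of {sin(nx), cos(mx)} on [-π, π]:
  ∫_{-π}^{π} sin(nx)^2 dx = π, ∫ cos(mx)^2 dx = π, and cross terms integrate to 0.
So ∫_{-π}^{π} f(x)^2 dx = 2^2 · π + 2^2 · π = (4 + 4)π.
Divide by 2π: (4 + 4)/2 = 4.
By Parseval, this equals Σ |c_n|^2.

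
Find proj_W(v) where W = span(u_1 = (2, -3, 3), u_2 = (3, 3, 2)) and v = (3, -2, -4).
proj_W(v) = (-12/19, -15/19, -7/19)

Set up U = [u_1 | ... | u_2] ∈ R^(3×2). The projector onto W = col(U) is P = U (U^T U)^(-1) U^T.
Compute U^T U =
  [22, 3]
  [3, 22],
and U^T v = (0, -5).
Solve U^T U · c = U^T v for the coefficients: c = (3/95, -22/95). The projection is proj_W(v) = U c.
Check: (v - proj_W(v)) · u_1 = 0  (should be 0).
Check: (v - proj_W(v)) · u_2 = 0  (should be 0).
Result: proj_W(v) = (-12/19, -15/19, -7/19).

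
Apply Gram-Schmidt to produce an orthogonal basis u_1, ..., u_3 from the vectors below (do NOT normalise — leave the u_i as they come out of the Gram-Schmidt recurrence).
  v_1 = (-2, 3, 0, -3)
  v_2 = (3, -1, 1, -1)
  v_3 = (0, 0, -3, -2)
Orthogonal basis:
  u_1 = (-2, 3, 0, -3)
  u_2 = (27/11, -2/11, 1, -20/11)
  u_3 = (15/38, -46/57, -349/114, -61/57)

Apply the Gram-Schmidt recurrence
  u_1 = v_1
  u_i = v_i − Σ_{j<i} ((v_i · u_j) / (u_j · u_j)) · u_j.

Step by step this gives:
  u_1 = (-2, 3, 0, -3)
  u_2 = (27/11, -2/11, 1, -20/11)
  u_3 = (15/38, -46/57, -349/114, -61/57)

Orthogonality check:
  u_2 · u_1 = 0 (should be 0)
  u_3 · u_1 = 0 (should be 0)
  u_3 · u_2 = 0 (should be 0)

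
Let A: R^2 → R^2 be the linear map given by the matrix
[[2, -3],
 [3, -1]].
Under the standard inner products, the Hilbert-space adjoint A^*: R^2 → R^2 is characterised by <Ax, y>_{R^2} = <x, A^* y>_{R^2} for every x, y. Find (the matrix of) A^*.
A^* = A^T =
[[2, 3],
 [-3, -1]]

For real matrices with standard dot products, the defining identity <Ax, y> = <x, A^* y> gives (Ax)^T y = x^T (A^*) y, i.e. x^T A^T y = x^T (A^*) y. Since this holds for all x, y, we must have A^* = A^T. Therefore
A^* =
[[2, 3],
 [-3, -1]].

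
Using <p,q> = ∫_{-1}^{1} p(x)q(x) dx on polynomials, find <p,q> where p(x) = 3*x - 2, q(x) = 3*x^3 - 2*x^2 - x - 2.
<p,q> = 184/15

Expand the product: p(x)·q(x) = 9*x^4 - 12*x^3 + x^2 - 4*x + 4.
∫_{-1}^{1} of each monomial x^k gives [2/(k+1) if k even, 0 if k odd]. Integrating term-by-term (or equivalently evaluating the antiderivative F(x) = 9*x^5/5 - 3*x^4 + x^3/3 - 2*x^2 + 4*x at the endpoints):
  F(1) − F(−1) = 17/15 − (-167/15) = 184/15.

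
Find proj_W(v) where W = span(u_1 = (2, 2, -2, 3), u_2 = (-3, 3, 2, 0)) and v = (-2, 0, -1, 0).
proj_W(v) = (-142/223, 86/223, 104/223, -42/223)

Set up U = [u_1 | ... | u_2] ∈ R^(4×2). The projector onto W = col(U) is P = U (U^T U)^(-1) U^T.
Compute U^T U =
  [21, -4]
  [-4, 22],
and U^T v = (-2, 4).
Solve U^T U · c = U^T v for the coefficients: c = (-14/223, 38/223). The projection is proj_W(v) = U c.
Check: (v - proj_W(v)) · u_1 = 0  (should be 0).
Check: (v - proj_W(v)) · u_2 = 0  (should be 0).
Result: proj_W(v) = (-142/223, 86/223, 104/223, -42/223).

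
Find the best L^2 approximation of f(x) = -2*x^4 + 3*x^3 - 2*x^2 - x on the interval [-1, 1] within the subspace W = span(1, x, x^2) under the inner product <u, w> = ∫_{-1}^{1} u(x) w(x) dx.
g(x) = -26*x^2/7 + 4*x/5 + 6/35

The best approximation g ∈ W is the orthogonal projection of f onto W. Writing g = a_0 + a_1 x + a_2 x^2, the coefficients solve the normal equations G · a = b where
  G_{ij} = <φ_i, φ_j> and b_i = <f, φ_i>, with φ_0 = 1, φ_1 = x, φ_2 = x^2.
G =
  [2, 0, 2/3]
  [0, 2/3, 0]
  [2/3, 0, 2/5],
b = (-32/15, 8/15, -48/35).
Solving gives a_0 = 6/35, a_1 = 4/5, a_2 = -26/7, so
  g(x) = -26*x^2/7 + 4*x/5 + 6/35.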